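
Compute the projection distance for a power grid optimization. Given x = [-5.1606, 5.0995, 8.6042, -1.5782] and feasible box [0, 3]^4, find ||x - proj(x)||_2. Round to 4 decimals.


Project each component onto [0, 3].
clip(-5.1606) = 0.0, clip(5.0995) = 3.0, clip(8.6042) = 3.0, clip(-1.5782) = 0.0
Projection = [0.0, 3.0, 3.0, 0.0]
Squared diffs: [26.6318, 4.4079, 31.4071, 2.4907]
Distance = sqrt(64.9375) = 8.0584


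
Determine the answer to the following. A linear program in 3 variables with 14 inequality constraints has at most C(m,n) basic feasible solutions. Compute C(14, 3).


Each vertex corresponds to some choice of n active constraints out of m, so the number of vertices is at most C(m, n) = m! / (n!(m-n)!).
m = 14, n = 3
Numerator: 14 * 13 * 12
Denominator: 3! = 6
C(14, 3) = 364


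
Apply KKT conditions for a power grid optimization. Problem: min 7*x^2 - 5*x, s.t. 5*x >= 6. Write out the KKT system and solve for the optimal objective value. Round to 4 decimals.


Step 1: Try lambda = 0 (constraint inactive).
x_unc = 5/(2*7) = 0.3571
Check: 5*0.3571 = 1.7855 < 6 -- violated!
Step 2: Constraint must be active: 5*x = 6
x* = 6/5 = 1.2
lambda = (2*7*1.2 - 5)/5 = 2.36
Step 3: Compute optimal value.
f(x*) = 7*1.2^2 - 5*1.2 = 4.08


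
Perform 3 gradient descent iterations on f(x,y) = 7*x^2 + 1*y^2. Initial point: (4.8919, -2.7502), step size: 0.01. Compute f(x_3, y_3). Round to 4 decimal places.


Gradient descent on f(x,y) = 7*x^2 + 1*y^2.
Starting point: (4.8919, -2.7502), alpha = 0.01
Step 1: grad_x = 2*7*4.8919 = 68.4866, grad_y = 2*1*-2.7502 = -5.5004
  x_1 = 4.8919 - 0.01*68.4866 = 4.207
  y_1 = -2.7502 - 0.01*-5.5004 = -2.6952
Step 2: grad_x = 2*7*4.207 = 58.8985, grad_y = 2*1*-2.6952 = -5.3904
  x_2 = 4.207 - 0.01*58.8985 = 3.618
  y_2 = -2.6952 - 0.01*-5.3904 = -2.6413
Step 3: grad_x = 2*7*3.618 = 50.6527, grad_y = 2*1*-2.6413 = -5.2826
  x_3 = 3.618 - 0.01*50.6527 = 3.1115
  y_3 = -2.6413 - 0.01*-5.2826 = -2.5885
f(3.1115, -2.5885) = 7*3.1115^2 + 1*(-2.5885)^2 = 74.4712


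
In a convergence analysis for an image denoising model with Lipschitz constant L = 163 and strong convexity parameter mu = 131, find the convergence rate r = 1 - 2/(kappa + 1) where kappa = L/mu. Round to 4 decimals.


Step 1: Compute the condition number.
kappa = L/mu = 163/131 = 1.2443
Step 2: Compute the convergence rate.
r = 1 - 2/(kappa + 1) = 1 - 2*mu/(L + mu) = (L - mu)/(L + mu) = 32/294 = 0.1088


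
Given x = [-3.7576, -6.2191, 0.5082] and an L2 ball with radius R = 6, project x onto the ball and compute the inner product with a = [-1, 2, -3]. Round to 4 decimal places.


Step 1: Compute ||x|| (intermediates to 6 decimals).
||x|| = sqrt((-3.7576)^2 + (-6.2191)^2 + 0.5082^2) = 7.283888
Step 2: Project.
Since ||x|| > R, scale = R/||x|| = 6/7.283888 = 0.823736, proj(x) = scale * x
proj(x) = [-3.09527, -5.122897, 0.418623]
Step 3: Dot product.
a^T * proj(x) = -1*(-3.09527) + 2*(-5.122897) - 3*0.418623 = -8.4064


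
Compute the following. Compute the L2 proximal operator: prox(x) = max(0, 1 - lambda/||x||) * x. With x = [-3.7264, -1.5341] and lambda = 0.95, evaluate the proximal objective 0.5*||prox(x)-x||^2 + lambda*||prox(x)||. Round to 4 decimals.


Step 1: Compute ||x||.
||x|| = 4.0298
Step 2: Compute scaling factor.
scale = max(0, 1 - 0.95/4.0298) = 0.7643
Step 3: prox(x) = [-2.8479, -1.1724]
||prox(x)|| = 3.0798
Step 4: Proximal objective.
0.5*||prox-x||^2 = 0.4513
lambda*||prox|| = 2.9258
Total = 3.3771


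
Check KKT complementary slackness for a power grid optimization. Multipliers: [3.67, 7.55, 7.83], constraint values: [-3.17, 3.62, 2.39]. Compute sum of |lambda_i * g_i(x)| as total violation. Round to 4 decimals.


KKT complementary slackness check:
lambda_1 * g_1 = 3.67 * -3.17 = -11.6339
lambda_2 * g_2 = 7.55 * 3.62 = 27.331
lambda_3 * g_3 = 7.83 * 2.39 = 18.7137
Total violation = 11.6339 + 27.331 + 18.7137 = 57.6786


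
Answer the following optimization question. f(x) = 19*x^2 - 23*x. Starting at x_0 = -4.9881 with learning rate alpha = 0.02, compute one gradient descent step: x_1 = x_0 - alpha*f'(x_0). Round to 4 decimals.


We compute the gradient at x_0 and apply the update.
f'(x) = 38*x - 23
f'(-4.9881) = 38*-4.9881 - 23 = -212.5478
x_1 = -4.9881 - 0.02*-212.5478 = -0.7371


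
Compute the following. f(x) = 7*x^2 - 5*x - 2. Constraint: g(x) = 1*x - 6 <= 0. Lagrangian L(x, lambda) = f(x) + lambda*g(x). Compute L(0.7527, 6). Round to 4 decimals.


Step 1: Evaluate f(x).
f(0.7527) = 7*0.7527^2 - 5*0.7527 - 2 = -1.7976
Step 2: Evaluate g(x).
g(0.7527) = 1*0.7527 - 6 = -5.2473
Step 3: Compute Lagrangian.
L = -1.7976 + 6*-5.2473 = -33.2814


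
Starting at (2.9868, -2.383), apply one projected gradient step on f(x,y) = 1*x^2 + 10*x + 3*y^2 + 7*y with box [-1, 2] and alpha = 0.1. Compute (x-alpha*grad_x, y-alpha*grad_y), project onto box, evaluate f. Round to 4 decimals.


Step 1: Compute gradient at (2.9868, -2.383).
grad_x = 2*1*2.9868 + 10 = 15.9736
grad_y = 2*3*-2.383 + 7 = -7.298
Step 2: Gradient step.
x_raw = 2.9868 - 0.1*15.9736 = 1.3894
y_raw = -2.383 - 0.1*-7.298 = -1.6532
Step 3: Project onto [-1, 2].
x_proj = clip(1.3894) = 1.3894
y_proj = clip(-1.6532) = -1.0
Step 4: Evaluate f.
f(1.3894, -1.0) = 11.8249


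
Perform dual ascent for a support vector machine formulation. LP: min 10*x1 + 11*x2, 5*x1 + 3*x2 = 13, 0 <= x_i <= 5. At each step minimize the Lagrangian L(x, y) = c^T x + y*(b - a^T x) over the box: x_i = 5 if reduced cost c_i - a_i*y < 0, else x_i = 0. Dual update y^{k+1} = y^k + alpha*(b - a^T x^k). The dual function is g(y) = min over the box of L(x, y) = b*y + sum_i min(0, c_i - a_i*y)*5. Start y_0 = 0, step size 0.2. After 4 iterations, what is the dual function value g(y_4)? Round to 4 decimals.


Dual ascent for LP: min 10*x1 + 11*x2, 5*x1 + 3*x2 = 13, 0 <= x_i <= 5
Step 1: y^k = 0.0, reduced costs: (10.0, 11.0)
  x^k = (0.0, 0.0), subgradient = b - a^T x = 13.0
  y^{k+1} = 0.0 + 0.2*13.0 = 2.6
Step 2: y^k = 2.6, reduced costs: (-3.0, 3.2)
  x^k = (5.0, 0.0), subgradient = b - a^T x = -12.0
  y^{k+1} = 2.6 + 0.2*-12.0 = 0.2
Step 3: y^k = 0.2, reduced costs: (9.0, 10.4)
  x^k = (0.0, 0.0), subgradient = b - a^T x = 13.0
  y^{k+1} = 0.2 + 0.2*13.0 = 2.8
Step 4: y^k = 2.8, reduced costs: (-4.0, 2.6)
  x^k = (5.0, 0.0), subgradient = b - a^T x = -12.0
  y^{k+1} = 2.8 + 0.2*-12.0 = 0.4
Dual objective at y_4 = 0.4: reduced costs (8.0, 9.8), box minimizer x = (0.0, 0.0)
g(y_4) = b*y + (c1 - a1*y)*x1 + (c2 - a2*y)*x2 = 13*0.4 + 8.0*0.0 + 9.8*0.0 = 5.2 + 0.0 + 0.0 = 5.2


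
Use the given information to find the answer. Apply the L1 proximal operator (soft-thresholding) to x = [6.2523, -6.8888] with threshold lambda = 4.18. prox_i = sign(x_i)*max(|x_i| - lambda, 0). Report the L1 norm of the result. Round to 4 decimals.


Soft-thresholding with lambda = 4.18:
prox(6.2523) = sign(6.2523)*max(|6.2523| - 4.18, 0) = 2.0723
prox(-6.8888) = sign(-6.8888)*max(|-6.8888| - 4.18, 0) = -2.7088
prox(x) = [2.0723, -2.7088]
||prox(x)||_1 = 2.0723 + 2.7088 = 4.7811


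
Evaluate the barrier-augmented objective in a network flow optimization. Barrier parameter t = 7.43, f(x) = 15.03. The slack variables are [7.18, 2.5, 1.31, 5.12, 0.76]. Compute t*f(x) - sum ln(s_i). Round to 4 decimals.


Step 1: Compute log-barrier.
ln values: [1.9713, 0.9163, 0.27, 1.6332, -0.2744]
phi = -(1.9713 + 0.9163 + 0.27 + 1.6332 - 0.2744) = -4.5163
Step 2: Compute augmented objective.
t*f(x) = 7.43*15.03 = 111.6729
Total = 111.6729 - 4.5163 = 107.1566


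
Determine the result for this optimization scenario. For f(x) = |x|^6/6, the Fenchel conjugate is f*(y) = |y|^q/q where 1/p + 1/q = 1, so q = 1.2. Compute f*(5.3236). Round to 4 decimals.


The conjugate exponent q satisfies 1/p + 1/q = 1.
p = 6, so q = 6/(6 - 1) = 1.2
|y|^q = 5.3236^1.2 = 7.4378
f*(5.3236) = 7.4378 / 1.2 = 6.1982


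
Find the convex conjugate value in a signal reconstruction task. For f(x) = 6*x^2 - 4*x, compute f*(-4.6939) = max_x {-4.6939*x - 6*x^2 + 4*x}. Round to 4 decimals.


f*(y) = sup_x {y*x - a*x^2 - b*x} = sup_x {(y-b)*x - a*x^2}
FOC: (y - b) - 2a*x = 0 => x* = (y - b)/(2a)
x* = (-4.6939 + 4)/(2*6) = -0.0578
f*(-4.6939) = (y-b)^2/(4a) = (-4.6939 + 4)^2/(4*6)
= 0.4815/24 = 0.0201


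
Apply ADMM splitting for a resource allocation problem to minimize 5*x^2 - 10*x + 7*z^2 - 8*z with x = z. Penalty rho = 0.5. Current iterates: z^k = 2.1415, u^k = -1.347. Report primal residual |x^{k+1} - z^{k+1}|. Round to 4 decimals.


ADMM iteration with rho = 0.5, z^k = 2.1415, u^k = -1.347
Step 1: x-update.
Minimize 5*x^2 - 10*x + (0.5/2)*(x - 2.1415 - 1.347)^2
FOC: (2*5 + 0.5)*x = 10 + 0.5*(2.1415 + 1.347)
x^{k+1} = 1.1185
Step 2: z-update.
Minimize 7*z^2 - 8*z + (0.5/2)*(1.1185 - z - 1.347)^2
FOC: (2*7 + 0.5)*z = 8 + 0.5*(1.1185 - 1.347)
z^{k+1} = 0.5438
Step 3: u-update.
u^{k+1} = -1.347 + 1.1185 - 0.5438 = -0.7723
Step 4: Primal residual = |1.1185 - 0.5438| = 0.5747


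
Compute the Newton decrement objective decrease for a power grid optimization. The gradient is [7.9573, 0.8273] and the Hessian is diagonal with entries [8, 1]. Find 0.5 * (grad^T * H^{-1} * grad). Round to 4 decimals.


Step 1: H is diagonal, so H^(-1) * g = [0.9947, 0.8273].
Step 2: g^T H^(-1) g = sum_i g_i^2 / H_ii
  = (7.9573)^2/8 + (0.8273)^2/1
  = 7.9148 + 0.6844 = 8.5993
Step 3: Objective decrease = 0.5 * g^T H^(-1) g = 4.2996


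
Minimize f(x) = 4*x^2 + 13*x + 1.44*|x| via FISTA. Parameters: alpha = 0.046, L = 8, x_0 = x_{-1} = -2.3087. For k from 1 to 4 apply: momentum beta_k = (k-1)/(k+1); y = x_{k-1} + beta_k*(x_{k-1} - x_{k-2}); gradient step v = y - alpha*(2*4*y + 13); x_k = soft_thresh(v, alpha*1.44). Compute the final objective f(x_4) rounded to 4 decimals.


FISTA on f(x) = 4*x^2 + 13*x + 1.44*|x|
L = 8, alpha = 0.046
Iteration 1: beta = 0.0, y = -2.3087 + 0.0*(-2.3087 + 2.3087) = -2.3087
  grad(y) = -5.4696, v = y - alpha*grad = -2.0571
  prox(v) = soft_thresh(-2.0571, 0.0662) = -1.9909
Iteration 2: beta = 0.3333, y = -1.9909 + 0.3333*(-1.9909 + 2.3087) = -1.8849
  grad(y) = -2.0793, v = y - alpha*grad = -1.7893
  prox(v) = soft_thresh(-1.7893, 0.0662) = -1.723
Iteration 3: beta = 0.5, y = -1.723 + 0.5*(-1.723 + 1.9909) = -1.5891
  grad(y) = 0.2871, v = y - alpha*grad = -1.6023
  prox(v) = soft_thresh(-1.6023, 0.0662) = -1.5361
Iteration 4: beta = 0.6, y = -1.5361 + 0.6*(-1.5361 + 1.723) = -1.4239
  grad(y) = 1.6087, v = y - alpha*grad = -1.4979
  prox(v) = soft_thresh(-1.4979, 0.0662) = -1.4317
f(x_4) = 4*(-1.4317)^2 + 13*(-1.4317) + 1.44*|-1.4317| = -8.3514


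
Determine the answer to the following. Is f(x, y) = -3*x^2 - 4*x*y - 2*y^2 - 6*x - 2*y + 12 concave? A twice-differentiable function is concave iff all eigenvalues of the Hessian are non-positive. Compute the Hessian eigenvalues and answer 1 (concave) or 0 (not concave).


The Hessian of f(x,y) = -3*x^2 - 4*x*y - 2*y^2 - 6*x - 2*y + 12 is:
H = [[-6, -4], [-4, -4]]
Trace = -6 - 4 = -10
Determinant = -6*-4 - (-4)^2 = 8
Discriminant = (-10)^2 - 4*8 = 68.0
Eigenvalues: lambda_1 = -9.1231, lambda_2 = -0.8769
The function is concave.

1


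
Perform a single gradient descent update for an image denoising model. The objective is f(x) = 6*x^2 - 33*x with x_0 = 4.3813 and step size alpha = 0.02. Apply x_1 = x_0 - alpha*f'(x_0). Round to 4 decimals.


We compute the gradient at x_0 and apply the update.
f'(x) = 12*x - 33
f'(4.3813) = 12*4.3813 - 33 = 19.5756
x_1 = 4.3813 - 0.02*19.5756 = 3.9898


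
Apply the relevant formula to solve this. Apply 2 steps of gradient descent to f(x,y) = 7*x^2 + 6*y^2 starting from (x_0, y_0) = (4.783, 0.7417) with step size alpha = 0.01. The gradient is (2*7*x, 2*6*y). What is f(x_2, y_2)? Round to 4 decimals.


Gradient descent on f(x,y) = 7*x^2 + 6*y^2.
Starting point: (4.783, 0.7417), alpha = 0.01
Step 1: grad_x = 2*7*4.783 = 66.962, grad_y = 2*6*0.7417 = 8.9004
  x_1 = 4.783 - 0.01*66.962 = 4.1134
  y_1 = 0.7417 - 0.01*8.9004 = 0.6527
Step 2: grad_x = 2*7*4.1134 = 57.5873, grad_y = 2*6*0.6527 = 7.8324
  x_2 = 4.1134 - 0.01*57.5873 = 3.5375
  y_2 = 0.6527 - 0.01*7.8324 = 0.5744
f(3.5375, 0.5744) = 7*3.5375^2 + 6*0.5744^2 = 89.5771


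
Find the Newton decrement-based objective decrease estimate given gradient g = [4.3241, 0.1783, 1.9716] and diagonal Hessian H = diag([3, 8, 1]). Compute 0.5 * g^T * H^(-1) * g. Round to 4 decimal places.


Step 1: H is diagonal, so H^(-1) * g = [1.4414, 0.0223, 1.9716].
Step 2: g^T H^(-1) g = sum_i g_i^2 / H_ii
  = (4.3241)^2/3 + (0.1783)^2/8 + (1.9716)^2/1
  = 6.2326 + 0.004 + 3.8872 = 10.1238
Step 3: Objective decrease = 0.5 * g^T H^(-1) g = 5.0619


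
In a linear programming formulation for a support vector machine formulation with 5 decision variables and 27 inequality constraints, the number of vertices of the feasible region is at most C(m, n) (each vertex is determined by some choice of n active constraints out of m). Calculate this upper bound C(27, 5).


Each vertex corresponds to some choice of n active constraints out of m, so the number of vertices is at most C(m, n) = m! / (n!(m-n)!).
m = 27, n = 5
Numerator: 27 * 26 * 25 * 24 * 23
Denominator: 5! = 120
C(27, 5) = 80730


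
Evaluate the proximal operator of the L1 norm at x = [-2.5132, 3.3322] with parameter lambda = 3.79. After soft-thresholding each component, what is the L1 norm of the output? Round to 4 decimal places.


Soft-thresholding with lambda = 3.79:
prox(-2.5132) = sign(-2.5132)*max(|-2.5132| - 3.79, 0) = 0.0
prox(3.3322) = sign(3.3322)*max(|3.3322| - 3.79, 0) = 0.0
prox(x) = [0.0, 0.0]
||prox(x)||_1 = 0.0 + 0.0 = 0.0


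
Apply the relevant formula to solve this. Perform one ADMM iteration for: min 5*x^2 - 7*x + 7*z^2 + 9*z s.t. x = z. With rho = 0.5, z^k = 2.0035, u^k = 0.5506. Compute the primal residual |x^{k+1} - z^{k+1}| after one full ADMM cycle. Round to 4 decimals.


ADMM iteration with rho = 0.5, z^k = 2.0035, u^k = 0.5506
Step 1: x-update.
Minimize 5*x^2 - 7*x + (0.5/2)*(x - 2.0035 + 0.5506)^2
FOC: (2*5 + 0.5)*x = 7 + 0.5*(2.0035 - 0.5506)
x^{k+1} = 0.7359
Step 2: z-update.
Minimize 7*z^2 + 9*z + (0.5/2)*(0.7359 - z + 0.5506)^2
FOC: (2*7 + 0.5)*z = -9 + 0.5*(0.7359 + 0.5506)
z^{k+1} = -0.5763
Step 3: u-update.
u^{k+1} = 0.5506 + 0.7359 + 0.5763 = 1.8628
Step 4: Primal residual = |0.7359 + 0.5763| = 1.3122


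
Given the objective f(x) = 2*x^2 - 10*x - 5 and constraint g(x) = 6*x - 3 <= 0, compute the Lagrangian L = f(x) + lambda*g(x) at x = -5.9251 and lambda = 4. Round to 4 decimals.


Step 1: Evaluate f(x).
f(-5.9251) = 2*(-5.9251)^2 - 10*(-5.9251) - 5 = 124.4646
Step 2: Evaluate g(x).
g(-5.9251) = 6*-5.9251 - 3 = -38.5506
Step 3: Compute Lagrangian.
L = 124.4646 + 4*-38.5506 = -29.7378


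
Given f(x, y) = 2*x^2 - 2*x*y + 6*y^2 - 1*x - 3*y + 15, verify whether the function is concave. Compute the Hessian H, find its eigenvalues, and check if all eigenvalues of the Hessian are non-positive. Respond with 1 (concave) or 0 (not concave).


The Hessian of f(x,y) = 2*x^2 - 2*x*y + 6*y^2 - 1*x - 3*y + 15 is:
H = [[4, -2], [-2, 12]]
Trace = 4 + 12 = 16
Determinant = 4*12 - (-2)^2 = 44
Discriminant = (16)^2 - 4*44 = 80.0
Eigenvalues: lambda_1 = 3.5279, lambda_2 = 12.4721
The function is not concave.

0


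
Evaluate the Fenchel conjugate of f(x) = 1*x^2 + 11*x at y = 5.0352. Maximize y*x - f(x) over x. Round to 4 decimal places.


f*(y) = sup_x {y*x - a*x^2 - b*x} = sup_x {(y-b)*x - a*x^2}
FOC: (y - b) - 2a*x = 0 => x* = (y - b)/(2a)
x* = (5.0352 - 11)/(2*1) = -2.9824
f*(5.0352) = (y-b)^2/(4a) = (5.0352 - 11)^2/(4*1)
= 35.5788/4 = 8.8947


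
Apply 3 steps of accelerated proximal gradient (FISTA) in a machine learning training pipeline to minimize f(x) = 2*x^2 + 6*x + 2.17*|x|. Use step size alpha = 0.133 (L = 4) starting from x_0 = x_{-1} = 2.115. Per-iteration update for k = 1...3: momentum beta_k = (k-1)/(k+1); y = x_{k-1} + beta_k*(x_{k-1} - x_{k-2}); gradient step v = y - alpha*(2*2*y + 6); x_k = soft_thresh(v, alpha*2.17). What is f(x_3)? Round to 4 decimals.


FISTA on f(x) = 2*x^2 + 6*x + 2.17*|x|
L = 4, alpha = 0.133
Iteration 1: beta = 0.0, y = 2.115 + 0.0*(2.115 - 2.115) = 2.115
  grad(y) = 14.46, v = y - alpha*grad = 0.1918
  prox(v) = soft_thresh(0.1918, 0.2886) = 0.0
Iteration 2: beta = 0.3333, y = 0.0 + 0.3333*(0.0 - 2.115) = -0.705
  grad(y) = 3.18, v = y - alpha*grad = -1.1279
  prox(v) = soft_thresh(-1.1279, 0.2886) = -0.8393
Iteration 3: beta = 0.5, y = -0.8393 + 0.5*(-0.8393 - 0.0) = -1.259
  grad(y) = 0.964, v = y - alpha*grad = -1.3872
  prox(v) = soft_thresh(-1.3872, 0.2886) = -1.0986
f(x_3) = 2*(-1.0986)^2 + 6*(-1.0986) + 2.17*|-1.0986| = -1.7938


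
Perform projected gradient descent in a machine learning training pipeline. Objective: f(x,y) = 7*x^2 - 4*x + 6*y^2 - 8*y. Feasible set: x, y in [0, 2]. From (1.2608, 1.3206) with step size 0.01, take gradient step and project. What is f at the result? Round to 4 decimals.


Step 1: Compute gradient at (1.2608, 1.3206).
grad_x = 2*7*1.2608 - 4 = 13.6512
grad_y = 2*6*1.3206 - 8 = 7.8472
Step 2: Gradient step.
x_raw = 1.2608 - 0.01*13.6512 = 1.1243
y_raw = 1.3206 - 0.01*7.8472 = 1.2421
Step 3: Project onto [0, 2].
x_proj = clip(1.1243) = 1.1243
y_proj = clip(1.2421) = 1.2421
Step 4: Evaluate f.
f(1.1243, 1.2421) = 3.6713


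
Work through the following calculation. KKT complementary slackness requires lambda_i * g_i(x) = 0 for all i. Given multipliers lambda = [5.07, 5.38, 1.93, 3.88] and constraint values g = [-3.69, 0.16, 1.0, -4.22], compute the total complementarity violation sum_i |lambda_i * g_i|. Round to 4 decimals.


KKT complementary slackness check:
lambda_1 * g_1 = 5.07 * -3.69 = -18.7083
lambda_2 * g_2 = 5.38 * 0.16 = 0.8608
lambda_3 * g_3 = 1.93 * 1.0 = 1.93
lambda_4 * g_4 = 3.88 * -4.22 = -16.3736
Total violation = 18.7083 + 0.8608 + 1.93 + 16.3736 = 37.8727


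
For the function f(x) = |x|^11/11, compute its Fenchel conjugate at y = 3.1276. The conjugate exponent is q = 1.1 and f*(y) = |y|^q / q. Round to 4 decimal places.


The conjugate exponent q satisfies 1/p + 1/q = 1.
p = 11, so q = 11/(11 - 1) = 1.1
|y|^q = 3.1276^1.1 = 3.5054
f*(3.1276) = 3.5054 / 1.1 = 3.1867


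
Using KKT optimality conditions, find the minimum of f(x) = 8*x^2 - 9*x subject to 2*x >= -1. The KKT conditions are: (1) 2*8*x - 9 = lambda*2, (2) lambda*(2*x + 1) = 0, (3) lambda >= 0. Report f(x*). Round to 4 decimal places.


Step 1: Try lambda = 0 (constraint inactive).
Stationarity: 2*8*x - 9 = 0
x* = 9/(2*8) = 0.5625
Check constraint: 2*0.5625 = 1.125 >= -1 -- satisfied.
Step 2: Compute optimal value.
f(x*) = 8*0.5625^2 - 9*0.5625 = -2.5313


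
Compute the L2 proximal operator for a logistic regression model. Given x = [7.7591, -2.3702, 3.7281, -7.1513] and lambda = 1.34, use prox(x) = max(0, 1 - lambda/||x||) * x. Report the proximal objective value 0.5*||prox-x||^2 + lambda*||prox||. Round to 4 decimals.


Step 1: Compute ||x||.
||x|| = 11.4395
Step 2: Compute scaling factor.
scale = max(0, 1 - 1.34/11.4395) = 0.8829
Step 3: prox(x) = [6.8502, -2.0926, 3.2914, -6.3136]
||prox(x)|| = 10.0995
Step 4: Proximal objective.
0.5*||prox-x||^2 = 0.8978
lambda*||prox|| = 13.5333
Total = 14.4311


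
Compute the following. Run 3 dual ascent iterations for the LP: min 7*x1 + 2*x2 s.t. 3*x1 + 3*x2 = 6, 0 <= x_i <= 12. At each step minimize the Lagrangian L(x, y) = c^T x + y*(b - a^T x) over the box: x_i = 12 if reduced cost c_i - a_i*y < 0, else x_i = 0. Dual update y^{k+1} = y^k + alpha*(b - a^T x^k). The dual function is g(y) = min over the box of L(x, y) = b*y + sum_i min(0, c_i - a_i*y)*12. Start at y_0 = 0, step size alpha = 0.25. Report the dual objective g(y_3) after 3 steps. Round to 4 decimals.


Dual ascent for LP: min 7*x1 + 2*x2, 3*x1 + 3*x2 = 6, 0 <= x_i <= 12
Step 1: y^k = 0.0, reduced costs: (7.0, 2.0)
  x^k = (0.0, 0.0), subgradient = b - a^T x = 6.0
  y^{k+1} = 0.0 + 0.25*6.0 = 1.5
Step 2: y^k = 1.5, reduced costs: (2.5, -2.5)
  x^k = (0.0, 12.0), subgradient = b - a^T x = -30.0
  y^{k+1} = 1.5 + 0.25*-30.0 = -6.0
Step 3: y^k = -6.0, reduced costs: (25.0, 20.0)
  x^k = (0.0, 0.0), subgradient = b - a^T x = 6.0
  y^{k+1} = -6.0 + 0.25*6.0 = -4.5
Dual objective at y_3 = -4.5: reduced costs (20.5, 15.5), box minimizer x = (0.0, 0.0)
g(y_3) = b*y + (c1 - a1*y)*x1 + (c2 - a2*y)*x2 = 6*(-4.5) + 20.5*0.0 + 15.5*0.0 = -27.0 + 0.0 + 0.0 = -27.0


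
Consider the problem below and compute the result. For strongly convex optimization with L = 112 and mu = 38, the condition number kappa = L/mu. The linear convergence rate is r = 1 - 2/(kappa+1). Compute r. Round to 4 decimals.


Step 1: Compute the condition number.
kappa = L/mu = 112/38 = 2.9474
Step 2: Compute the convergence rate.
r = 1 - 2/(kappa + 1) = 1 - 2*mu/(L + mu) = (L - mu)/(L + mu) = 74/150 = 0.4933


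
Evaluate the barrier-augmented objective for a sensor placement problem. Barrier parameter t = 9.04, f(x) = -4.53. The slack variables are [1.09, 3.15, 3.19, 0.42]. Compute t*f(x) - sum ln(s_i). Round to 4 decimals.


Step 1: Compute log-barrier.
ln values: [0.0862, 1.1474, 1.16, -0.8675]
phi = -(0.0862 + 1.1474 + 1.16 - 0.8675) = -1.5261
Step 2: Compute augmented objective.
t*f(x) = 9.04*-4.53 = -40.9512
Total = -40.9512 - 1.5261 = -42.4773


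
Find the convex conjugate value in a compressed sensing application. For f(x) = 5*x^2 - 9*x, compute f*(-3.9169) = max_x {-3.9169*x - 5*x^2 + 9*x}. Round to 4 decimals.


f*(y) = sup_x {y*x - a*x^2 - b*x} = sup_x {(y-b)*x - a*x^2}
FOC: (y - b) - 2a*x = 0 => x* = (y - b)/(2a)
x* = (-3.9169 + 9)/(2*5) = 0.5083
f*(-3.9169) = (y-b)^2/(4a) = (-3.9169 + 9)^2/(4*5)
= 25.8379/20 = 1.2919


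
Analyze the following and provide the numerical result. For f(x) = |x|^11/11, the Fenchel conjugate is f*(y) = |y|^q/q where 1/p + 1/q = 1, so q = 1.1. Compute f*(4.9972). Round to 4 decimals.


The conjugate exponent q satisfies 1/p + 1/q = 1.
p = 11, so q = 11/(11 - 1) = 1.1
|y|^q = 4.9972^1.1 = 5.8695
f*(4.9972) = 5.8695 / 1.1 = 5.3359


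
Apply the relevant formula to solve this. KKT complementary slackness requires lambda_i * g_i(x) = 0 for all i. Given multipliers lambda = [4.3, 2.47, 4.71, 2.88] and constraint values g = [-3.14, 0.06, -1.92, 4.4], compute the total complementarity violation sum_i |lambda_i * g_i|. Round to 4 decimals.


KKT complementary slackness check:
lambda_1 * g_1 = 4.3 * -3.14 = -13.502
lambda_2 * g_2 = 2.47 * 0.06 = 0.1482
lambda_3 * g_3 = 4.71 * -1.92 = -9.0432
lambda_4 * g_4 = 2.88 * 4.4 = 12.672
Total violation = 13.502 + 0.1482 + 9.0432 + 12.672 = 35.3654


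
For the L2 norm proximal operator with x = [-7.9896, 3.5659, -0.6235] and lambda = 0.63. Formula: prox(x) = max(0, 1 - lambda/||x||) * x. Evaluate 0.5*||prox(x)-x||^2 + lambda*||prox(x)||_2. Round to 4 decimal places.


Step 1: Compute ||x||.
||x|| = 8.7714
Step 2: Compute scaling factor.
scale = max(0, 1 - 0.63/8.7714) = 0.9282
Step 3: prox(x) = [-7.4158, 3.3098, -0.5787]
||prox(x)|| = 8.1414
Step 4: Proximal objective.
0.5*||prox-x||^2 = 0.1985
lambda*||prox|| = 5.1291
Total = 5.3276


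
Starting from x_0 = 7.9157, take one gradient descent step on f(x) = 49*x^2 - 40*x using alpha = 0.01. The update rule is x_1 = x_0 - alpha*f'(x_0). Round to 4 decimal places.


We compute the gradient at x_0 and apply the update.
f'(x) = 98*x - 40
f'(7.9157) = 98*7.9157 - 40 = 735.7386
x_1 = 7.9157 - 0.01*735.7386 = 0.5583


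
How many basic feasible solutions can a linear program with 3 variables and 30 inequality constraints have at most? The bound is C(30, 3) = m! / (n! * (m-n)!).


Each vertex corresponds to some choice of n active constraints out of m, so the number of vertices is at most C(m, n) = m! / (n!(m-n)!).
m = 30, n = 3
Numerator: 30 * 29 * 28
Denominator: 3! = 6
C(30, 3) = 4060


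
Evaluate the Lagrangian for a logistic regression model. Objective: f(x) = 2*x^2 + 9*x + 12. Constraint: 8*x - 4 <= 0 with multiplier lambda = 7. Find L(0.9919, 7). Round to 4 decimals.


Step 1: Evaluate f(x).
f(0.9919) = 2*0.9919^2 + 9*0.9919 + 12 = 22.8948
Step 2: Evaluate g(x).
g(0.9919) = 8*0.9919 - 4 = 3.9352
Step 3: Compute Lagrangian.
L = 22.8948 + 7*3.9352 = 50.4412


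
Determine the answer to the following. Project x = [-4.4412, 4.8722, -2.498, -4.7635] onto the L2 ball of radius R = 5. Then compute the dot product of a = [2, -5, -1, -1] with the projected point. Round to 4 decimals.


Step 1: Compute ||x|| (intermediates to 6 decimals).
||x|| = sqrt((-4.4412)^2 + 4.8722^2 + (-2.498)^2 + (-4.7635)^2) = 8.508439
Step 2: Project.
Since ||x|| > R, scale = R/||x|| = 5/8.508439 = 0.587652, proj(x) = scale * x
proj(x) = [-2.60988, 2.863158, -1.467955, -2.79928]
Step 3: Dot product.
a^T * proj(x) = 2*(-2.60988) - 5*2.863158 - 1*(-1.467955) - 1*(-2.79928) = -15.2683


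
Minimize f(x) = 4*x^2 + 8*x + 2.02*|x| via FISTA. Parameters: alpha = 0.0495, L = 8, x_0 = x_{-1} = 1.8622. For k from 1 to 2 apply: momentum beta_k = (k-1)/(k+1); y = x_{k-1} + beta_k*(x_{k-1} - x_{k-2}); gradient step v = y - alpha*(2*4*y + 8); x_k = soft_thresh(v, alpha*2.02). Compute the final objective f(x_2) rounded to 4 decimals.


FISTA on f(x) = 4*x^2 + 8*x + 2.02*|x|
L = 8, alpha = 0.0495
Iteration 1: beta = 0.0, y = 1.8622 + 0.0*(1.8622 - 1.8622) = 1.8622
  grad(y) = 22.8976, v = y - alpha*grad = 0.7288
  prox(v) = soft_thresh(0.7288, 0.1) = 0.6288
Iteration 2: beta = 0.3333, y = 0.6288 + 0.3333*(0.6288 - 1.8622) = 0.2176
  grad(y) = 9.7411, v = y - alpha*grad = -0.2645
  prox(v) = soft_thresh(-0.2645, 0.1) = -0.1646
f(x_2) = 4*(-0.1646)^2 + 8*(-0.1646) + 2.02*|-0.1646| = -0.8757


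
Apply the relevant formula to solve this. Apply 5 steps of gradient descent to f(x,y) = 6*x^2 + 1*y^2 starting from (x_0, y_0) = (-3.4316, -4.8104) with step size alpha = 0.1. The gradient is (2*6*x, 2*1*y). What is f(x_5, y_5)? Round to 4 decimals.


Gradient descent on f(x,y) = 6*x^2 + 1*y^2.
Starting point: (-3.4316, -4.8104), alpha = 0.1
Step 1: grad_x = 2*6*-3.4316 = -41.1792, grad_y = 2*1*-4.8104 = -9.6208
  x_1 = -3.4316 - 0.1*-41.1792 = 0.6863
  y_1 = -4.8104 - 0.1*-9.6208 = -3.8483
Step 2: grad_x = 2*6*0.6863 = 8.2358, grad_y = 2*1*-3.8483 = -7.6966
  x_2 = 0.6863 - 0.1*8.2358 = -0.1373
  y_2 = -3.8483 - 0.1*-7.6966 = -3.0787
Step 3: grad_x = 2*6*-0.1373 = -1.6472, grad_y = 2*1*-3.0787 = -6.1573
  x_3 = -0.1373 - 0.1*-1.6472 = 0.0275
  y_3 = -3.0787 - 0.1*-6.1573 = -2.4629
Step 4: grad_x = 2*6*0.0275 = 0.3294, grad_y = 2*1*-2.4629 = -4.9258
  x_4 = 0.0275 - 0.1*0.3294 = -0.0055
  y_4 = -2.4629 - 0.1*-4.9258 = -1.9703
Step 5: grad_x = 2*6*-0.0055 = -0.0659, grad_y = 2*1*-1.9703 = -3.9407
  x_5 = -0.0055 - 0.1*-0.0659 = 0.0011
  y_5 = -1.9703 - 0.1*-3.9407 = -1.5763
f(0.0011, -1.5763) = 6*0.0011^2 + 1*(-1.5763)^2 = 2.4846


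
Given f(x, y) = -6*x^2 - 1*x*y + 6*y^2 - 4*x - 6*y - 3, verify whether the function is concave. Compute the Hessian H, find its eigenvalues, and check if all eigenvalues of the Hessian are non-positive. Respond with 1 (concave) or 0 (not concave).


The Hessian of f(x,y) = -6*x^2 - 1*x*y + 6*y^2 - 4*x - 6*y - 3 is:
H = [[-12, -1], [-1, 12]]
Trace = -12 + 12 = 0
Determinant = -12*12 - (-1)^2 = -145
Discriminant = (0)^2 - 4*-145 = 580.0
Eigenvalues: lambda_1 = -12.0416, lambda_2 = 12.0416
The function is not concave.

0


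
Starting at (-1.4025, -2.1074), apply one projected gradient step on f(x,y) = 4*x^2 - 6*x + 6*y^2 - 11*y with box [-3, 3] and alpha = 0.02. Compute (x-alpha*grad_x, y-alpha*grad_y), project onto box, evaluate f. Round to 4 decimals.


Step 1: Compute gradient at (-1.4025, -2.1074).
grad_x = 2*4*-1.4025 - 6 = -17.22
grad_y = 2*6*-2.1074 - 11 = -36.2888
Step 2: Gradient step.
x_raw = -1.4025 - 0.02*-17.22 = -1.0581
y_raw = -2.1074 - 0.02*-36.2888 = -1.3816
Step 3: Project onto [-3, 3].
x_proj = clip(-1.0581) = -1.0581
y_proj = clip(-1.3816) = -1.3816
Step 4: Evaluate f.
f(-1.0581, -1.3816) = 37.4781


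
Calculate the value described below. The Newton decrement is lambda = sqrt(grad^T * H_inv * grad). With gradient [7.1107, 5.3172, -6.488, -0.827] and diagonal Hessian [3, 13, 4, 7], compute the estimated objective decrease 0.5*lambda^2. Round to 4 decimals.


Step 1: H is diagonal, so H^(-1) * g = [2.3702, 0.409, -1.622, -0.1181].
Step 2: g^T H^(-1) g = sum_i g_i^2 / H_ii
  = (7.1107)^2/3 + (5.3172)^2/13 + (-6.488)^2/4 + (-0.827)^2/7
  = 16.854 + 2.1748 + 10.5235 + 0.0977 = 29.6501
Step 3: Objective decrease = 0.5 * g^T H^(-1) g = 14.825


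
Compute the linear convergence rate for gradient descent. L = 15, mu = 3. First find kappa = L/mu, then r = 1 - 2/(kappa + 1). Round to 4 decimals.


Step 1: Compute the condition number.
kappa = L/mu = 15/3 = 5.0
Step 2: Compute the convergence rate.
r = 1 - 2/(kappa + 1) = 1 - 2*mu/(L + mu) = (L - mu)/(L + mu) = 12/18 = 0.6667


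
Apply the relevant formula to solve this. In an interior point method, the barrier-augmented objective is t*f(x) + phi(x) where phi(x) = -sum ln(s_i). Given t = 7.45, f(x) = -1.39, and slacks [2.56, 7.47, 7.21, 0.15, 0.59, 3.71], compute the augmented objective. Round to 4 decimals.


Step 1: Compute log-barrier.
ln values: [0.94, 2.0109, 1.9755, -1.8971, -0.5276, 1.311]
phi = -(0.94 + 2.0109 + 1.9755 - 1.8971 - 0.5276 + 1.311) = -3.8127
Step 2: Compute augmented objective.
t*f(x) = 7.45*-1.39 = -10.3555
Total = -10.3555 - 3.8127 = -14.1682


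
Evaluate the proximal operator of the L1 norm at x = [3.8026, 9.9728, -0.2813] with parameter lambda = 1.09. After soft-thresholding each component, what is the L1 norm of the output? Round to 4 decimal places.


Soft-thresholding with lambda = 1.09:
prox(3.8026) = sign(3.8026)*max(|3.8026| - 1.09, 0) = 2.7126
prox(9.9728) = sign(9.9728)*max(|9.9728| - 1.09, 0) = 8.8828
prox(-0.2813) = sign(-0.2813)*max(|-0.2813| - 1.09, 0) = 0.0
prox(x) = [2.7126, 8.8828, 0.0]
||prox(x)||_1 = 2.7126 + 8.8828 + 0.0 = 11.5954


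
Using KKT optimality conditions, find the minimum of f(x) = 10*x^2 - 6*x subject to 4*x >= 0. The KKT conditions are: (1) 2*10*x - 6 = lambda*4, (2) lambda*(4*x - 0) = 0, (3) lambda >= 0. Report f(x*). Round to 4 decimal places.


Step 1: Try lambda = 0 (constraint inactive).
Stationarity: 2*10*x - 6 = 0
x* = 6/(2*10) = 0.3
Check constraint: 4*0.3 = 1.2 >= 0 -- satisfied.
Step 2: Compute optimal value.
f(x*) = 10*0.3^2 - 6*0.3 = -0.9


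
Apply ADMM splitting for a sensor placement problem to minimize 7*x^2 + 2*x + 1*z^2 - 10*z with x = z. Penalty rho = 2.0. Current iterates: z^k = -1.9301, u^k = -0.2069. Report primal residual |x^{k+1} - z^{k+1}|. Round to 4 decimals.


ADMM iteration with rho = 2.0, z^k = -1.9301, u^k = -0.2069
Step 1: x-update.
Minimize 7*x^2 + 2*x + (2.0/2)*(x + 1.9301 - 0.2069)^2
FOC: (2*7 + 2.0)*x = -2 + 2.0*(-1.9301 + 0.2069)
x^{k+1} = -0.3404
Step 2: z-update.
Minimize 1*z^2 - 10*z + (2.0/2)*(-0.3404 - z - 0.2069)^2
FOC: (2*1 + 2.0)*z = 10 + 2.0*(-0.3404 - 0.2069)
z^{k+1} = 2.2264
Step 3: u-update.
u^{k+1} = -0.2069 - 0.3404 - 2.2264 = -2.7737
Step 4: Primal residual = |-0.3404 - 2.2264| = 2.5668


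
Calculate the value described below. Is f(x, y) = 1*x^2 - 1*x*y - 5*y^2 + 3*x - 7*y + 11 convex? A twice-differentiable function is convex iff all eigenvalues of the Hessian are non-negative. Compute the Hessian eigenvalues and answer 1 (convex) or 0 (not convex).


The Hessian of f(x,y) = 1*x^2 - 1*x*y - 5*y^2 + 3*x - 7*y + 11 is:
H = [[2, -1], [-1, -10]]
Trace = 2 - 10 = -8
Determinant = 2*-10 - (-1)^2 = -21
Discriminant = (-8)^2 - 4*-21 = 148.0
Eigenvalues: lambda_1 = -10.0828, lambda_2 = 2.0828
The function is not convex.

0


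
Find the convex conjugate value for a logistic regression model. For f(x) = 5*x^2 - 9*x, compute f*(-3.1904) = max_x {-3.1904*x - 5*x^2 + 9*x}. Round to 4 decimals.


f*(y) = sup_x {y*x - a*x^2 - b*x} = sup_x {(y-b)*x - a*x^2}
FOC: (y - b) - 2a*x = 0 => x* = (y - b)/(2a)
x* = (-3.1904 + 9)/(2*5) = 0.581
f*(-3.1904) = (y-b)^2/(4a) = (-3.1904 + 9)^2/(4*5)
= 33.7515/20 = 1.6876


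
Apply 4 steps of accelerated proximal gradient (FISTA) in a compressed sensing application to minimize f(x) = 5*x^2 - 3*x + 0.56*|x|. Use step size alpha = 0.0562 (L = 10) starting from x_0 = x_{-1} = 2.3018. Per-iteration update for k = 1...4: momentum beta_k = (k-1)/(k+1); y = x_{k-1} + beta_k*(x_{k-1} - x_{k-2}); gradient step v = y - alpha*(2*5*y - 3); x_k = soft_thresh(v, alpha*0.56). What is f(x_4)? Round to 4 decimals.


FISTA on f(x) = 5*x^2 - 3*x + 0.56*|x|
L = 10, alpha = 0.0562
Iteration 1: beta = 0.0, y = 2.3018 + 0.0*(2.3018 - 2.3018) = 2.3018
  grad(y) = 20.018, v = y - alpha*grad = 1.1768
  prox(v) = soft_thresh(1.1768, 0.0315) = 1.1453
Iteration 2: beta = 0.3333, y = 1.1453 + 0.3333*(1.1453 - 2.3018) = 0.7598
  grad(y) = 4.5982, v = y - alpha*grad = 0.5014
  prox(v) = soft_thresh(0.5014, 0.0315) = 0.4699
Iteration 3: beta = 0.5, y = 0.4699 + 0.5*(0.4699 - 1.1453) = 0.1322
  grad(y) = -1.6776, v = y - alpha*grad = 0.2265
  prox(v) = soft_thresh(0.2265, 0.0315) = 0.195
Iteration 4: beta = 0.6, y = 0.195 + 0.6*(0.195 - 0.4699) = 0.0301
  grad(y) = -2.6988, v = y - alpha*grad = 0.1818
  prox(v) = soft_thresh(0.1818, 0.0315) = 0.1503
f(x_4) = 5*0.1503^2 - 3*0.1503 + 0.56*|0.1503| = -0.2538


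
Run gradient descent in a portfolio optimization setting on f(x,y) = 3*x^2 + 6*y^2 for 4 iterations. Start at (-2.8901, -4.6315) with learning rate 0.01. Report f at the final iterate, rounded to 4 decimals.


Gradient descent on f(x,y) = 3*x^2 + 6*y^2.
Starting point: (-2.8901, -4.6315), alpha = 0.01
Step 1: grad_x = 2*3*-2.8901 = -17.3406, grad_y = 2*6*-4.6315 = -55.578
  x_1 = -2.8901 - 0.01*-17.3406 = -2.7167
  y_1 = -4.6315 - 0.01*-55.578 = -4.0757
Step 2: grad_x = 2*3*-2.7167 = -16.3002, grad_y = 2*6*-4.0757 = -48.9086
  x_2 = -2.7167 - 0.01*-16.3002 = -2.5537
  y_2 = -4.0757 - 0.01*-48.9086 = -3.5866
Step 3: grad_x = 2*3*-2.5537 = -15.3222, grad_y = 2*6*-3.5866 = -43.0396
  x_3 = -2.5537 - 0.01*-15.3222 = -2.4005
  y_3 = -3.5866 - 0.01*-43.0396 = -3.1562
Step 4: grad_x = 2*3*-2.4005 = -14.4028, grad_y = 2*6*-3.1562 = -37.8749
  x_4 = -2.4005 - 0.01*-14.4028 = -2.2564
  y_4 = -3.1562 - 0.01*-37.8749 = -2.7775
f(-2.2564, -2.7775) = 3*(-2.2564)^2 + 6*(-2.7775)^2 = 61.5613


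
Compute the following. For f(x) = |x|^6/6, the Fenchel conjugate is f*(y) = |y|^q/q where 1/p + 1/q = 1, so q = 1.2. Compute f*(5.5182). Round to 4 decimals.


The conjugate exponent q satisfies 1/p + 1/q = 1.
p = 6, so q = 6/(6 - 1) = 1.2
|y|^q = 5.5182^1.2 = 7.7653
f*(5.5182) = 7.7653 / 1.2 = 6.4711


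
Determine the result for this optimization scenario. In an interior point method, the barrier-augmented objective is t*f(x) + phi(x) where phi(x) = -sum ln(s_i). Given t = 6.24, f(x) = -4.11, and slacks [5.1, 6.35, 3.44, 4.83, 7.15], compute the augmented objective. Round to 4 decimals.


Step 1: Compute log-barrier.
ln values: [1.6292, 1.8485, 1.2355, 1.5748, 1.9671]
phi = -(1.6292 + 1.8485 + 1.2355 + 1.5748 + 1.9671) = -8.2551
Step 2: Compute augmented objective.
t*f(x) = 6.24*-4.11 = -25.6464
Total = -25.6464 - 8.2551 = -33.9015


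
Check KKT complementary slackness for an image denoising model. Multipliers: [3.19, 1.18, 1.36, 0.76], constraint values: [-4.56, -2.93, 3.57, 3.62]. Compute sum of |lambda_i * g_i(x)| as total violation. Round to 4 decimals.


KKT complementary slackness check:
lambda_1 * g_1 = 3.19 * -4.56 = -14.5464
lambda_2 * g_2 = 1.18 * -2.93 = -3.4574
lambda_3 * g_3 = 1.36 * 3.57 = 4.8552
lambda_4 * g_4 = 0.76 * 3.62 = 2.7512
Total violation = 14.5464 + 3.4574 + 4.8552 + 2.7512 = 25.6102


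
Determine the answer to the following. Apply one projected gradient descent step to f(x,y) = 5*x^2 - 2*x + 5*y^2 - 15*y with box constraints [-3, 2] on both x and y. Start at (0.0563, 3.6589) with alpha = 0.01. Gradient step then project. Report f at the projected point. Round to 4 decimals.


Step 1: Compute gradient at (0.0563, 3.6589).
grad_x = 2*5*0.0563 - 2 = -1.437
grad_y = 2*5*3.6589 - 15 = 21.589
Step 2: Gradient step.
x_raw = 0.0563 - 0.01*-1.437 = 0.0707
y_raw = 3.6589 - 0.01*21.589 = 3.443
Step 3: Project onto [-3, 2].
x_proj = clip(0.0707) = 0.0707
y_proj = clip(3.443) = 2.0
Step 4: Evaluate f.
f(0.0707, 2.0) = -10.1164


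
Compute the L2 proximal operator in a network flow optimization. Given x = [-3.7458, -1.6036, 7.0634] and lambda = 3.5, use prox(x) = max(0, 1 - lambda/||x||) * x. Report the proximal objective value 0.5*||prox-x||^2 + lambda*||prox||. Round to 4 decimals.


Step 1: Compute ||x||.
||x|| = 8.1544
Step 2: Compute scaling factor.
scale = max(0, 1 - 3.5/8.1544) = 0.5708
Step 3: prox(x) = [-2.138, -0.9153, 4.0317]
||prox(x)|| = 4.6544
Step 4: Proximal objective.
0.5*||prox-x||^2 = 6.125
lambda*||prox|| = 16.2904
Total = 22.4154


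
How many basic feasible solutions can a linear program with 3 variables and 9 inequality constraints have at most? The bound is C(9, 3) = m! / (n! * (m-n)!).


Each vertex corresponds to some choice of n active constraints out of m, so the number of vertices is at most C(m, n) = m! / (n!(m-n)!).
m = 9, n = 3
Numerator: 9 * 8 * 7
Denominator: 3! = 6
C(9, 3) = 84


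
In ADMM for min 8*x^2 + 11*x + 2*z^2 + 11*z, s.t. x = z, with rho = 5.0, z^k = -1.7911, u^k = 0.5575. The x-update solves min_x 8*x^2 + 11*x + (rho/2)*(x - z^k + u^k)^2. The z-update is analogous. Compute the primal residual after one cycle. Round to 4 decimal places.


ADMM iteration with rho = 5.0, z^k = -1.7911, u^k = 0.5575
Step 1: x-update.
Minimize 8*x^2 + 11*x + (5.0/2)*(x + 1.7911 + 0.5575)^2
FOC: (2*8 + 5.0)*x = -11 + 5.0*(-1.7911 - 0.5575)
x^{k+1} = -1.083
Step 2: z-update.
Minimize 2*z^2 + 11*z + (5.0/2)*(-1.083 - z + 0.5575)^2
FOC: (2*2 + 5.0)*z = -11 + 5.0*(-1.083 + 0.5575)
z^{k+1} = -1.5142
Step 3: u-update.
u^{k+1} = 0.5575 - 1.083 + 1.5142 = 0.9887
Step 4: Primal residual = |-1.083 + 1.5142| = 0.4312


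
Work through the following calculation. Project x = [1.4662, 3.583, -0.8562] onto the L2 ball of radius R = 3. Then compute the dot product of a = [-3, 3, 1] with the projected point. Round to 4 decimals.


Step 1: Compute ||x|| (intermediates to 6 decimals).
||x|| = sqrt(1.4662^2 + 3.583^2 + (-0.8562)^2) = 3.964935
Step 2: Project.
Since ||x|| > R, scale = R/||x|| = 3/3.964935 = 0.756633, proj(x) = scale * x
proj(x) = [1.109375, 2.711016, -0.647829]
Step 3: Dot product.
a^T * proj(x) = -3*1.109375 + 3*2.711016 + 1*(-0.647829) = 4.1571


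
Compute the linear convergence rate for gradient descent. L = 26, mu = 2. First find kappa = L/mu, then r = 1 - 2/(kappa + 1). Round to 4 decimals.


Step 1: Compute the condition number.
kappa = L/mu = 26/2 = 13.0
Step 2: Compute the convergence rate.
r = 1 - 2/(kappa + 1) = 1 - 2*mu/(L + mu) = (L - mu)/(L + mu) = 24/28 = 0.8571


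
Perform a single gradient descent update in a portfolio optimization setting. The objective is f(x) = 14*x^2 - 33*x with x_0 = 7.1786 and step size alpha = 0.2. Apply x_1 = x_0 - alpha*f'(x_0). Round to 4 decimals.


We compute the gradient at x_0 and apply the update.
f'(x) = 28*x - 33
f'(7.1786) = 28*7.1786 - 33 = 168.0008
x_1 = 7.1786 - 0.2*168.0008 = -26.4216


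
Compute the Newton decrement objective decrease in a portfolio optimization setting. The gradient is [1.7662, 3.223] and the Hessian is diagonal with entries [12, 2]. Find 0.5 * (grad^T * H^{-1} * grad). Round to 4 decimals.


Step 1: H is diagonal, so H^(-1) * g = [0.1472, 1.6115].
Step 2: g^T H^(-1) g = sum_i g_i^2 / H_ii
  = (1.7662)^2/12 + (3.223)^2/2
  = 0.26 + 5.1939 = 5.4538
Step 3: Objective decrease = 0.5 * g^T H^(-1) g = 2.7269


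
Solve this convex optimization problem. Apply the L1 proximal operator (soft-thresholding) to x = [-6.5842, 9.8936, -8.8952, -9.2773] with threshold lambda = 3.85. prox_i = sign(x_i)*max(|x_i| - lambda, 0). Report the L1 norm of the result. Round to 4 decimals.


Soft-thresholding with lambda = 3.85:
prox(-6.5842) = sign(-6.5842)*max(|-6.5842| - 3.85, 0) = -2.7342
prox(9.8936) = sign(9.8936)*max(|9.8936| - 3.85, 0) = 6.0436
prox(-8.8952) = sign(-8.8952)*max(|-8.8952| - 3.85, 0) = -5.0452
prox(-9.2773) = sign(-9.2773)*max(|-9.2773| - 3.85, 0) = -5.4273
prox(x) = [-2.7342, 6.0436, -5.0452, -5.4273]
||prox(x)||_1 = 2.7342 + 6.0436 + 5.0452 + 5.4273 = 19.2503


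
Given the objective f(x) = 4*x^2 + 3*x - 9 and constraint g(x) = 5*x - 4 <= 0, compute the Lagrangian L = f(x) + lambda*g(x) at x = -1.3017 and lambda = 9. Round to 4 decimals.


Step 1: Evaluate f(x).
f(-1.3017) = 4*(-1.3017)^2 + 3*(-1.3017) - 9 = -6.1274
Step 2: Evaluate g(x).
g(-1.3017) = 5*-1.3017 - 4 = -10.5085
Step 3: Compute Lagrangian.
L = -6.1274 + 9*-10.5085 = -100.7039
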